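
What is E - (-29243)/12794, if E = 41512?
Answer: 531133771/12794 ≈ 41514.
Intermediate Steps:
E - (-29243)/12794 = 41512 - (-29243)/12794 = 41512 - 1*(-29243/12794) = 41512 + 29243/12794 = 531133771/12794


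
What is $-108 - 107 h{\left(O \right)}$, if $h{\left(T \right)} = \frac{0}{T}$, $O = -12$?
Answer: $-108$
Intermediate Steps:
$h{\left(T \right)} = 0$
$-108 - 107 h{\left(O \right)} = -108 - 0 = -108 + 0 = -108$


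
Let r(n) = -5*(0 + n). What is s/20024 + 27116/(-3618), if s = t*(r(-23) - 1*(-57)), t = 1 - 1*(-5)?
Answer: -33702313/4527927 ≈ -7.4432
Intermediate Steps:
r(n) = -5*n
t = 6 (t = 1 + 5 = 6)
s = 1032 (s = 6*(-5*(-23) - 1*(-57)) = 6*(115 + 57) = 6*172 = 1032)
s/20024 + 27116/(-3618) = 1032/20024 + 27116/(-3618) = 1032*(1/20024) + 27116*(-1/3618) = 129/2503 - 13558/1809 = -33702313/4527927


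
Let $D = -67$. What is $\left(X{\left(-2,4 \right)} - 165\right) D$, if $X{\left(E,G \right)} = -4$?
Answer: $11323$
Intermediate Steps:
$\left(X{\left(-2,4 \right)} - 165\right) D = \left(-4 - 165\right) \left(-67\right) = \left(-169\right) \left(-67\right) = 11323$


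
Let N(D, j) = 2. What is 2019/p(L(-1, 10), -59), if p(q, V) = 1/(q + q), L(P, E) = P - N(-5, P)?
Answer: -12114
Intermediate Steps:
L(P, E) = -2 + P (L(P, E) = P - 1*2 = P - 2 = -2 + P)
p(q, V) = 1/(2*q)
2019/p(L(-1, 10), -59) = 2019/((1/(2*(-2 - 1)))) = 2019/(((½)/(-3))) = 2019/(((½)*(-⅓))) = 2019/(-⅙) = 2019*(-6) = -12114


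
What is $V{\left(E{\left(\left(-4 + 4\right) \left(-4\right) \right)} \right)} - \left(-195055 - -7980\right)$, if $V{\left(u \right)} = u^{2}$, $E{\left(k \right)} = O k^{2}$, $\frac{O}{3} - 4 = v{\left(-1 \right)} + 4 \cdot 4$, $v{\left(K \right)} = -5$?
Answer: $187075$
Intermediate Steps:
$O = 45$ ($O = 12 + 3 \left(-5 + 4 \cdot 4\right) = 12 + 3 \left(-5 + 16\right) = 12 + 3 \cdot 11 = 12 + 33 = 45$)
$E{\left(k \right)} = 45 k^{2}$
$V{\left(E{\left(\left(-4 + 4\right) \left(-4\right) \right)} \right)} - \left(-195055 - -7980\right) = \left(45 \left(\left(-4 + 4\right) \left(-4\right)\right)^{2}\right)^{2} - \left(-195055 - -7980\right) = \left(45 \left(0 \left(-4\right)\right)^{2}\right)^{2} - \left(-195055 + 7980\right) = \left(45 \cdot 0^{2}\right)^{2} - -187075 = \left(45 \cdot 0\right)^{2} + 187075 = 0^{2} + 187075 = 0 + 187075 = 187075$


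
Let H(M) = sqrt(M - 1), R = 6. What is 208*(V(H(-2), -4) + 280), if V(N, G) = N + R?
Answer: 59488 + 208*I*sqrt(3) ≈ 59488.0 + 360.27*I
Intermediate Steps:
H(M) = sqrt(-1 + M)
V(N, G) = 6 + N (V(N, G) = N + 6 = 6 + N)
208*(V(H(-2), -4) + 280) = 208*((6 + sqrt(-1 - 2)) + 280) = 208*((6 + sqrt(-3)) + 280) = 208*((6 + I*sqrt(3)) + 280) = 208*(286 + I*sqrt(3)) = 59488 + 208*I*sqrt(3)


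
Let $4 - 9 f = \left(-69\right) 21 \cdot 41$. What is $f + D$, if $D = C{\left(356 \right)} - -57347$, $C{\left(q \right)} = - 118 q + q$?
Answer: $\frac{200668}{9} \approx 22296.0$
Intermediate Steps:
$C{\left(q \right)} = - 117 q$
$D = 15695$ ($D = \left(-117\right) 356 - -57347 = -41652 + 57347 = 15695$)
$f = \frac{59413}{9}$ ($f = \frac{4}{9} - \frac{\left(-69\right) 21 \cdot 41}{9} = \frac{4}{9} - \frac{\left(-1449\right) 41}{9} = \frac{4}{9} - -6601 = \frac{4}{9} + 6601 = \frac{59413}{9} \approx 6601.4$)
$f + D = \frac{59413}{9} + 15695 = \frac{200668}{9}$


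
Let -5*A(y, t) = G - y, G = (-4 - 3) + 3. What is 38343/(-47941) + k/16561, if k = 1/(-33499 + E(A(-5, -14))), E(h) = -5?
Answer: -21274987212133/26600530987104 ≈ -0.79980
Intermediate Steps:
G = -4 (G = -7 + 3 = -4)
A(y, t) = ⅘ + y/5 (A(y, t) = -(-4 - y)/5 = ⅘ + y/5)
k = -1/33504 (k = 1/(-33499 - 5) = 1/(-33504) = -1/33504 ≈ -2.9847e-5)
38343/(-47941) + k/16561 = 38343/(-47941) - 1/33504/16561 = 38343*(-1/47941) - 1/33504*1/16561 = -38343/47941 - 1/554859744 = -21274987212133/26600530987104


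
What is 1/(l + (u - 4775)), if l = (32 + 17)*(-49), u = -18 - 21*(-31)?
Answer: -1/6543 ≈ -0.00015284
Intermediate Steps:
u = 633 (u = -18 + 651 = 633)
l = -2401 (l = 49*(-49) = -2401)
1/(l + (u - 4775)) = 1/(-2401 + (633 - 4775)) = 1/(-2401 - 4142) = 1/(-6543) = -1/6543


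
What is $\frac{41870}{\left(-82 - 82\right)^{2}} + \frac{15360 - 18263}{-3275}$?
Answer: $\frac{107601669}{44042200} \approx 2.4431$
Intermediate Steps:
$\frac{41870}{\left(-82 - 82\right)^{2}} + \frac{15360 - 18263}{-3275} = \frac{41870}{\left(-164\right)^{2}} + \left(15360 - 18263\right) \left(- \frac{1}{3275}\right) = \frac{41870}{26896} - - \frac{2903}{3275} = 41870 \cdot \frac{1}{26896} + \frac{2903}{3275} = \frac{20935}{13448} + \frac{2903}{3275} = \frac{107601669}{44042200}$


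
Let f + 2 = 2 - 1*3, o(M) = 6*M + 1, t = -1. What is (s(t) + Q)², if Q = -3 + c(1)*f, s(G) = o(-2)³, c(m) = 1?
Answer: 1787569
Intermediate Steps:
o(M) = 1 + 6*M
f = -3 (f = -2 + (2 - 1*3) = -2 + (2 - 3) = -2 - 1 = -3)
s(G) = -1331 (s(G) = (1 + 6*(-2))³ = (1 - 12)³ = (-11)³ = -1331)
Q = -6 (Q = -3 + 1*(-3) = -3 - 3 = -6)
(s(t) + Q)² = (-1331 - 6)² = (-1337)² = 1787569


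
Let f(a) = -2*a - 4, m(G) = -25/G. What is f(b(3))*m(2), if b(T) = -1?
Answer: 25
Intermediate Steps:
f(a) = -4 - 2*a
f(b(3))*m(2) = (-4 - 2*(-1))*(-25/2) = (-4 + 2)*(-25*½) = -2*(-25/2) = 25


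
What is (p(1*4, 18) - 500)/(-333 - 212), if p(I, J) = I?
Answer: 496/545 ≈ 0.91009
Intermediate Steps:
(p(1*4, 18) - 500)/(-333 - 212) = (1*4 - 500)/(-333 - 212) = (4 - 500)/(-545) = -496*(-1/545) = 496/545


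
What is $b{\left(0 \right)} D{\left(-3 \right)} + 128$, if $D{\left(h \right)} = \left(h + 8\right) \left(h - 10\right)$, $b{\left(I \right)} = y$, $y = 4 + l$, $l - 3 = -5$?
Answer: $-2$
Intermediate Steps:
$l = -2$ ($l = 3 - 5 = -2$)
$y = 2$ ($y = 4 - 2 = 2$)
$b{\left(I \right)} = 2$
$D{\left(h \right)} = \left(-10 + h\right) \left(8 + h\right)$ ($D{\left(h \right)} = \left(8 + h\right) \left(-10 + h\right) = \left(-10 + h\right) \left(8 + h\right)$)
$b{\left(0 \right)} D{\left(-3 \right)} + 128 = 2 \left(-80 + \left(-3\right)^{2} - -6\right) + 128 = 2 \left(-80 + 9 + 6\right) + 128 = 2 \left(-65\right) + 128 = -130 + 128 = -2$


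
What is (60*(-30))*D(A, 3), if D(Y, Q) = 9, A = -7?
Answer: -16200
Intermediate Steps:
(60*(-30))*D(A, 3) = (60*(-30))*9 = -1800*9 = -16200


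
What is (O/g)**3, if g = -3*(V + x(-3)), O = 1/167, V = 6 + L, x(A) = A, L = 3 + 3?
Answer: -1/91672844229 ≈ -1.0908e-11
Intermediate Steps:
L = 6
V = 12 (V = 6 + 6 = 12)
O = 1/167 ≈ 0.0059880
g = -27 (g = -3*(12 - 3) = -3*9 = -27)
(O/g)**3 = ((1/167)/(-27))**3 = ((1/167)*(-1/27))**3 = (-1/4509)**3 = -1/91672844229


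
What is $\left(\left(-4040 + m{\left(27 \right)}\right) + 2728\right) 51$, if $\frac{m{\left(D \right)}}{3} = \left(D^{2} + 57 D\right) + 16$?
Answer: $282540$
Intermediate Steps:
$m{\left(D \right)} = 48 + 3 D^{2} + 171 D$ ($m{\left(D \right)} = 3 \left(\left(D^{2} + 57 D\right) + 16\right) = 3 \left(16 + D^{2} + 57 D\right) = 48 + 3 D^{2} + 171 D$)
$\left(\left(-4040 + m{\left(27 \right)}\right) + 2728\right) 51 = \left(\left(-4040 + \left(48 + 3 \cdot 27^{2} + 171 \cdot 27\right)\right) + 2728\right) 51 = \left(\left(-4040 + \left(48 + 3 \cdot 729 + 4617\right)\right) + 2728\right) 51 = \left(\left(-4040 + \left(48 + 2187 + 4617\right)\right) + 2728\right) 51 = \left(\left(-4040 + 6852\right) + 2728\right) 51 = \left(2812 + 2728\right) 51 = 5540 \cdot 51 = 282540$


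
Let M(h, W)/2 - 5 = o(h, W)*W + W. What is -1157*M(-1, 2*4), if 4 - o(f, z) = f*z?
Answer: -252226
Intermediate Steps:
o(f, z) = 4 - f*z
M(h, W) = 10 + 2*W + 2*W*(4 - W*h) (M(h, W) = 10 + 2*((4 - h*W)*W + W) = 10 + 2*((4 - W*h)*W + W) = 10 + 2*(W*(4 - W*h) + W) = 10 + 2*(W + W*(4 - W*h)) = 10 + (2*W + 2*W*(4 - W*h)) = 10 + 2*W + 2*W*(4 - W*h))
-1157*M(-1, 2*4) = -1157*(10 + 2*(2*4) - 2*2*4*(-4 + (2*4)*(-1))) = -1157*(10 + 2*8 - 2*8*(-4 + 8*(-1))) = -1157*(10 + 16 - 2*8*(-4 - 8)) = -1157*(10 + 16 - 2*8*(-12)) = -1157*(10 + 16 + 192) = -1157*218 = -252226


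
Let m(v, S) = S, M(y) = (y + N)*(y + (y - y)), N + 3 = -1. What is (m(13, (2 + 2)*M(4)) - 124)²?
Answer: 15376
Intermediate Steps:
N = -4 (N = -3 - 1 = -4)
M(y) = y*(-4 + y) (M(y) = (y - 4)*(y + (y - y)) = (-4 + y)*(y + 0) = (-4 + y)*y = y*(-4 + y))
(m(13, (2 + 2)*M(4)) - 124)² = ((2 + 2)*(4*(-4 + 4)) - 124)² = (4*(4*0) - 124)² = (4*0 - 124)² = (0 - 124)² = (-124)² = 15376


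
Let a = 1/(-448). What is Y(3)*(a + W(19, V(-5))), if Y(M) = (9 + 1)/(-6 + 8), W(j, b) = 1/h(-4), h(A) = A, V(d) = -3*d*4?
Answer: -565/448 ≈ -1.2612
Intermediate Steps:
V(d) = -12*d
W(j, b) = -1/4 (W(j, b) = 1/(-4) = -1/4)
a = -1/448 ≈ -0.0022321
Y(M) = 5 (Y(M) = 10/2 = 10*(1/2) = 5)
Y(3)*(a + W(19, V(-5))) = 5*(-1/448 - 1/4) = 5*(-113/448) = -565/448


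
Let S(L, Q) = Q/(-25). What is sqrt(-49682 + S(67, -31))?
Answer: I*sqrt(1242019)/5 ≈ 222.89*I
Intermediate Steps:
S(L, Q) = -Q/25 (S(L, Q) = Q*(-1/25) = -Q/25)
sqrt(-49682 + S(67, -31)) = sqrt(-49682 - 1/25*(-31)) = sqrt(-49682 + 31/25) = sqrt(-1242019/25) = I*sqrt(1242019)/5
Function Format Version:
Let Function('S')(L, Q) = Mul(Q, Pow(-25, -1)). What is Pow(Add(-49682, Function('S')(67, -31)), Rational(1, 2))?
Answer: Mul(Rational(1, 5), I, Pow(1242019, Rational(1, 2))) ≈ Mul(222.89, I)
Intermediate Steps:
Function('S')(L, Q) = Mul(Rational(-1, 25), Q) (Function('S')(L, Q) = Mul(Q, Rational(-1, 25)) = Mul(Rational(-1, 25), Q))
Pow(Add(-49682, Function('S')(67, -31)), Rational(1, 2)) = Pow(Add(-49682, Mul(Rational(-1, 25), -31)), Rational(1, 2)) = Pow(Add(-49682, Rational(31, 25)), Rational(1, 2)) = Pow(Rational(-1242019, 25), Rational(1, 2)) = Mul(Rational(1, 5), I, Pow(1242019, Rational(1, 2)))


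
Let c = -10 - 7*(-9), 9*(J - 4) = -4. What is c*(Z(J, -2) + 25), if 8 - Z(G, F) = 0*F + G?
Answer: 14045/9 ≈ 1560.6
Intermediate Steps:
J = 32/9 (J = 4 + (⅑)*(-4) = 4 - 4/9 = 32/9 ≈ 3.5556)
Z(G, F) = 8 - G (Z(G, F) = 8 - (0*F + G) = 8 - (0 + G) = 8 - G)
c = 53 (c = -10 + 63 = 53)
c*(Z(J, -2) + 25) = 53*((8 - 1*32/9) + 25) = 53*((8 - 32/9) + 25) = 53*(40/9 + 25) = 53*(265/9) = 14045/9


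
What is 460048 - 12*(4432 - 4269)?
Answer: 458092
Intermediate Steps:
460048 - 12*(4432 - 4269) = 460048 - 12*163 = 460048 - 1956 = 458092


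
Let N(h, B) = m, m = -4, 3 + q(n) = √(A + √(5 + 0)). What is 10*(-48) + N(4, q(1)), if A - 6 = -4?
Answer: -484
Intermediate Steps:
A = 2 (A = 6 - 4 = 2)
q(n) = -3 + √(2 + √5) (q(n) = -3 + √(2 + √(5 + 0)) = -3 + √(2 + √5))
N(h, B) = -4
10*(-48) + N(4, q(1)) = 10*(-48) - 4 = -480 - 4 = -484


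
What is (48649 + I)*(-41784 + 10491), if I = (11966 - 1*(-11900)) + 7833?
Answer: -2514329964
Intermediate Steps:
I = 31699 (I = (11966 + 11900) + 7833 = 23866 + 7833 = 31699)
(48649 + I)*(-41784 + 10491) = (48649 + 31699)*(-41784 + 10491) = 80348*(-31293) = -2514329964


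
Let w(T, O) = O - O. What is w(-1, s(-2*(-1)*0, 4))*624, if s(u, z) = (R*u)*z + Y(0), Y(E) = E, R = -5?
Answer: 0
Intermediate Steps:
s(u, z) = -5*u*z (s(u, z) = (-5*u)*z + 0 = -5*u*z + 0 = -5*u*z)
w(T, O) = 0
w(-1, s(-2*(-1)*0, 4))*624 = 0*624 = 0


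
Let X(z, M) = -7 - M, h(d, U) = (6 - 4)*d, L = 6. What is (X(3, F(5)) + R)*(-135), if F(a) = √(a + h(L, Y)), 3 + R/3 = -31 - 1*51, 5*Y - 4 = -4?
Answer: 35370 + 135*√17 ≈ 35927.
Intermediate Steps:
Y = 0 (Y = ⅘ + (⅕)*(-4) = ⅘ - ⅘ = 0)
h(d, U) = 2*d
R = -255 (R = -9 + 3*(-31 - 1*51) = -9 + 3*(-31 - 51) = -9 + 3*(-82) = -9 - 246 = -255)
F(a) = √(12 + a) (F(a) = √(a + 2*6) = √(a + 12) = √(12 + a))
(X(3, F(5)) + R)*(-135) = ((-7 - √(12 + 5)) - 255)*(-135) = ((-7 - √17) - 255)*(-135) = (-262 - √17)*(-135) = 35370 + 135*√17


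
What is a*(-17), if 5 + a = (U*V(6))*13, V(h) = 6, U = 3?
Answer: -3893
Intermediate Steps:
a = 229 (a = -5 + (3*6)*13 = -5 + 18*13 = -5 + 234 = 229)
a*(-17) = 229*(-17) = -3893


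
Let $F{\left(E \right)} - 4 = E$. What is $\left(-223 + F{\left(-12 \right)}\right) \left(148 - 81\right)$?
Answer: $-15477$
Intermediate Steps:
$F{\left(E \right)} = 4 + E$
$\left(-223 + F{\left(-12 \right)}\right) \left(148 - 81\right) = \left(-223 + \left(4 - 12\right)\right) \left(148 - 81\right) = \left(-223 - 8\right) 67 = \left(-231\right) 67 = -15477$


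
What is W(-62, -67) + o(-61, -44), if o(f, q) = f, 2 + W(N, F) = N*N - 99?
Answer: 3682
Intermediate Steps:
W(N, F) = -101 + N² (W(N, F) = -2 + (N*N - 99) = -2 + (N² - 99) = -2 + (-99 + N²) = -101 + N²)
W(-62, -67) + o(-61, -44) = (-101 + (-62)²) - 61 = (-101 + 3844) - 61 = 3743 - 61 = 3682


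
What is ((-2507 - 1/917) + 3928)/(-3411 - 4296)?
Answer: -434352/2355773 ≈ -0.18438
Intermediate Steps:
((-2507 - 1/917) + 3928)/(-3411 - 4296) = ((-2507 - 1*1/917) + 3928)/(-7707) = ((-2507 - 1/917) + 3928)*(-1/7707) = (-2298920/917 + 3928)*(-1/7707) = (1303056/917)*(-1/7707) = -434352/2355773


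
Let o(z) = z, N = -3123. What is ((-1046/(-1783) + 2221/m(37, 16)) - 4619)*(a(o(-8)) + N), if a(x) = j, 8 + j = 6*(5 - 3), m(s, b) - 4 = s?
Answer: 1040685003532/73103 ≈ 1.4236e+7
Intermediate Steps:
m(s, b) = 4 + s
j = 4 (j = -8 + 6*(5 - 3) = -8 + 6*2 = -8 + 12 = 4)
a(x) = 4
((-1046/(-1783) + 2221/m(37, 16)) - 4619)*(a(o(-8)) + N) = ((-1046/(-1783) + 2221/(4 + 37)) - 4619)*(4 - 3123) = ((-1046*(-1/1783) + 2221/41) - 4619)*(-3119) = ((1046/1783 + 2221*(1/41)) - 4619)*(-3119) = ((1046/1783 + 2221/41) - 4619)*(-3119) = (4002929/73103 - 4619)*(-3119) = -333659828/73103*(-3119) = 1040685003532/73103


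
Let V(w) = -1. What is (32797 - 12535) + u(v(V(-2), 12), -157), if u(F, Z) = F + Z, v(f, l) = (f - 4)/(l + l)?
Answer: 482515/24 ≈ 20105.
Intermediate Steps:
v(f, l) = (-4 + f)/(2*l) (v(f, l) = (-4 + f)/((2*l)) = (-4 + f)*(1/(2*l)) = (-4 + f)/(2*l))
(32797 - 12535) + u(v(V(-2), 12), -157) = (32797 - 12535) + ((1/2)*(-4 - 1)/12 - 157) = 20262 + ((1/2)*(1/12)*(-5) - 157) = 20262 + (-5/24 - 157) = 20262 - 3773/24 = 482515/24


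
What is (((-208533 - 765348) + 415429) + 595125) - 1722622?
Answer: -1685949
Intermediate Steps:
(((-208533 - 765348) + 415429) + 595125) - 1722622 = ((-973881 + 415429) + 595125) - 1722622 = (-558452 + 595125) - 1722622 = 36673 - 1722622 = -1685949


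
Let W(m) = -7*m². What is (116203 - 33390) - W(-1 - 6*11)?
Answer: 114236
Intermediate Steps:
(116203 - 33390) - W(-1 - 6*11) = (116203 - 33390) - (-7)*(-1 - 6*11)² = 82813 - (-7)*(-1 - 66)² = 82813 - (-7)*(-67)² = 82813 - (-7)*4489 = 82813 - 1*(-31423) = 82813 + 31423 = 114236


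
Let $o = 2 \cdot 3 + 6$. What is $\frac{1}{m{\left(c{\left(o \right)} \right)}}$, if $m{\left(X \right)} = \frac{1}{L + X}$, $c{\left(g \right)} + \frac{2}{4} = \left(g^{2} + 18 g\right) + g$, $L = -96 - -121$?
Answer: $\frac{793}{2} \approx 396.5$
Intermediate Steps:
$o = 12$ ($o = 6 + 6 = 12$)
$L = 25$ ($L = -96 + 121 = 25$)
$c{\left(g \right)} = - \frac{1}{2} + g^{2} + 19 g$ ($c{\left(g \right)} = - \frac{1}{2} + \left(\left(g^{2} + 18 g\right) + g\right) = - \frac{1}{2} + \left(g^{2} + 19 g\right) = - \frac{1}{2} + g^{2} + 19 g$)
$m{\left(X \right)} = \frac{1}{25 + X}$
$\frac{1}{m{\left(c{\left(o \right)} \right)}} = \frac{1}{\frac{1}{25 + \left(- \frac{1}{2} + 12^{2} + 19 \cdot 12\right)}} = \frac{1}{\frac{1}{25 + \left(- \frac{1}{2} + 144 + 228\right)}} = \frac{1}{\frac{1}{25 + \frac{743}{2}}} = \frac{1}{\frac{1}{\frac{793}{2}}} = \frac{1}{\frac{2}{793}} = \frac{793}{2}$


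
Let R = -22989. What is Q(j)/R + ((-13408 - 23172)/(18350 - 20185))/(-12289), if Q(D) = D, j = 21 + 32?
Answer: -407220863/103681838307 ≈ -0.0039276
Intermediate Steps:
j = 53
Q(j)/R + ((-13408 - 23172)/(18350 - 20185))/(-12289) = 53/(-22989) + ((-13408 - 23172)/(18350 - 20185))/(-12289) = 53*(-1/22989) - 36580/(-1835)*(-1/12289) = -53/22989 - 36580*(-1/1835)*(-1/12289) = -53/22989 + (7316/367)*(-1/12289) = -53/22989 - 7316/4510063 = -407220863/103681838307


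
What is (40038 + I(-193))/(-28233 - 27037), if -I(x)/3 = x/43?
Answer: -1722213/2376610 ≈ -0.72465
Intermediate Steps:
I(x) = -3*x/43
(40038 + I(-193))/(-28233 - 27037) = (40038 - 3/43*(-193))/(-28233 - 27037) = (40038 + 579/43)/(-55270) = (1722213/43)*(-1/55270) = -1722213/2376610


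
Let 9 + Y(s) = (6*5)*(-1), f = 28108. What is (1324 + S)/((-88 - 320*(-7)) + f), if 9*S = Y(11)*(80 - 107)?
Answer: 1441/30260 ≈ 0.047621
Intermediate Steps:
Y(s) = -39 (Y(s) = -9 + (6*5)*(-1) = -9 + 30*(-1) = -9 - 30 = -39)
S = 117 (S = (-39*(80 - 107))/9 = (-39*(-27))/9 = (⅑)*1053 = 117)
(1324 + S)/((-88 - 320*(-7)) + f) = (1324 + 117)/((-88 - 320*(-7)) + 28108) = 1441/((-88 + 2240) + 28108) = 1441/(2152 + 28108) = 1441/30260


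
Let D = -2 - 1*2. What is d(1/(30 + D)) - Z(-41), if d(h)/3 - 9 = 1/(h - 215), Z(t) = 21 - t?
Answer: -65231/1863 ≈ -35.014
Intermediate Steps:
D = -4 (D = -2 - 2 = -4)
d(h) = 27 + 3/(-215 + h) (d(h) = 27 + 3/(h - 215) = 27 + 3/(-215 + h))
d(1/(30 + D)) - Z(-41) = 3*(-1934 + 9/(30 - 4))/(-215 + 1/(30 - 4)) - (21 - 1*(-41)) = 3*(-1934 + 9/26)/(-215 + 1/26) - (21 + 41) = 3*(-1934 + 9*(1/26))/(-215 + 1/26) - 1*62 = 3*(-1934 + 9/26)/(-5589/26) - 62 = 3*(-26/5589)*(-50275/26) - 62 = 50275/1863 - 62 = -65231/1863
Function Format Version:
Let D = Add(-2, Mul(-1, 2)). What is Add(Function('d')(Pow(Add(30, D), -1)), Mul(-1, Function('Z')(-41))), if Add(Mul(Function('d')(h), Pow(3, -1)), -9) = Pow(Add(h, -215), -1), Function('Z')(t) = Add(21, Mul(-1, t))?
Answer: Rational(-65231, 1863) ≈ -35.014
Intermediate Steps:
D = -4 (D = Add(-2, -2) = -4)
Function('d')(h) = Add(27, Mul(3, Pow(Add(-215, h), -1))) (Function('d')(h) = Add(27, Mul(3, Pow(Add(h, -215), -1))) = Add(27, Mul(3, Pow(Add(-215, h), -1))))
Add(Function('d')(Pow(Add(30, D), -1)), Mul(-1, Function('Z')(-41))) = Add(Mul(3, Pow(Add(-215, Pow(Add(30, -4), -1)), -1), Add(-1934, Mul(9, Pow(Add(30, -4), -1)))), Mul(-1, Add(21, Mul(-1, -41)))) = Add(Mul(3, Pow(Add(-215, Pow(26, -1)), -1), Add(-1934, Mul(9, Pow(26, -1)))), Mul(-1, Add(21, 41))) = Add(Mul(3, Pow(Add(-215, Rational(1, 26)), -1), Add(-1934, Mul(9, Rational(1, 26)))), Mul(-1, 62)) = Add(Mul(3, Pow(Rational(-5589, 26), -1), Add(-1934, Rational(9, 26))), -62) = Add(Mul(3, Rational(-26, 5589), Rational(-50275, 26)), -62) = Add(Rational(50275, 1863), -62) = Rational(-65231, 1863)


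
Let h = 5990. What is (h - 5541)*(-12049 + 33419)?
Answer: 9595130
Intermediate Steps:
(h - 5541)*(-12049 + 33419) = (5990 - 5541)*(-12049 + 33419) = 449*21370 = 9595130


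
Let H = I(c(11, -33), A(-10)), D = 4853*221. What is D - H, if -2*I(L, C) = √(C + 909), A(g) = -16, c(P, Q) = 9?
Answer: 1072513 + √893/2 ≈ 1.0725e+6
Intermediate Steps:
D = 1072513
I(L, C) = -√(909 + C)/2 (I(L, C) = -√(C + 909)/2 = -√(909 + C)/2)
H = -√893/2 (H = -√(909 - 16)/2 = -√893/2 ≈ -14.942)
D - H = 1072513 - (-1)*√893/2 = 1072513 + √893/2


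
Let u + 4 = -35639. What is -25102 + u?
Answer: -60745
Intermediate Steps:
u = -35643 (u = -4 - 35639 = -35643)
-25102 + u = -25102 - 35643 = -60745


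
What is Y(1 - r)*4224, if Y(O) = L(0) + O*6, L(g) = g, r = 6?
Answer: -126720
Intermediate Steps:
Y(O) = 6*O (Y(O) = 0 + O*6 = 0 + 6*O = 6*O)
Y(1 - r)*4224 = (6*(1 - 1*6))*4224 = (6*(1 - 6))*4224 = (6*(-5))*4224 = -30*4224 = -126720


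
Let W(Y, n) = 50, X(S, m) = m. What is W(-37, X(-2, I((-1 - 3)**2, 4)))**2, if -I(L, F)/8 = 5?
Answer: 2500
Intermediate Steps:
I(L, F) = -40 (I(L, F) = -8*5 = -40)
W(-37, X(-2, I((-1 - 3)**2, 4)))**2 = 50**2 = 2500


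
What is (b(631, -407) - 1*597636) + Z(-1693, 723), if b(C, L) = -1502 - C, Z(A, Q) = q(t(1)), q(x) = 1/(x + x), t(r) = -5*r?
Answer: -5997691/10 ≈ -5.9977e+5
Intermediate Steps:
q(x) = 1/(2*x)
Z(A, Q) = -1/10 (Z(A, Q) = 1/(2*((-5*1))) = (1/2)/(-5) = (1/2)*(-1/5) = -1/10)
(b(631, -407) - 1*597636) + Z(-1693, 723) = ((-1502 - 1*631) - 1*597636) - 1/10 = ((-1502 - 631) - 597636) - 1/10 = (-2133 - 597636) - 1/10 = -599769 - 1/10 = -5997691/10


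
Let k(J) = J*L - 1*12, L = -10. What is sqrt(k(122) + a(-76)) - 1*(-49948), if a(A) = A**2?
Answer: 49948 + 8*sqrt(71) ≈ 50015.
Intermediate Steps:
k(J) = -12 - 10*J (k(J) = J*(-10) - 1*12 = -10*J - 12 = -12 - 10*J)
sqrt(k(122) + a(-76)) - 1*(-49948) = sqrt((-12 - 10*122) + (-76)**2) - 1*(-49948) = sqrt((-12 - 1220) + 5776) + 49948 = sqrt(-1232 + 5776) + 49948 = sqrt(4544) + 49948 = 8*sqrt(71) + 49948 = 49948 + 8*sqrt(71)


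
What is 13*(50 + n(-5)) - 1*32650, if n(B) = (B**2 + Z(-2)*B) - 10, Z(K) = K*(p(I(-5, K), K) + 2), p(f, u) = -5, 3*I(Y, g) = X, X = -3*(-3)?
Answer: -32195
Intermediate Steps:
X = 9
I(Y, g) = 3 (I(Y, g) = (1/3)*9 = 3)
Z(K) = -3*K (Z(K) = K*(-5 + 2) = K*(-3) = -3*K)
n(B) = -10 + B**2 + 6*B (n(B) = (B**2 + (-3*(-2))*B) - 10 = (B**2 + 6*B) - 10 = -10 + B**2 + 6*B)
13*(50 + n(-5)) - 1*32650 = 13*(50 + (-10 + (-5)**2 + 6*(-5))) - 1*32650 = 13*(50 + (-10 + 25 - 30)) - 32650 = 13*(50 - 15) - 32650 = 13*35 - 32650 = 455 - 32650 = -32195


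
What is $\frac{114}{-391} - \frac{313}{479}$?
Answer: $- \frac{176989}{187289} \approx -0.945$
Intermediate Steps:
$\frac{114}{-391} - \frac{313}{479} = 114 \left(- \frac{1}{391}\right) - \frac{313}{479} = - \frac{114}{391} - \frac{313}{479} = - \frac{176989}{187289}$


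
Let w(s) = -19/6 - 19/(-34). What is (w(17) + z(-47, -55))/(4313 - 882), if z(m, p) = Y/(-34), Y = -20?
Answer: -103/174981 ≈ -0.00058863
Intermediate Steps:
z(m, p) = 10/17 (z(m, p) = -20/(-34) = -20*(-1/34) = 10/17)
w(s) = -133/51 (w(s) = -19*1/6 - 19*(-1/34) = -19/6 + 19/34 = -133/51)
(w(17) + z(-47, -55))/(4313 - 882) = (-133/51 + 10/17)/(4313 - 882) = -103/51/3431 = -103/51*1/3431 = -103/174981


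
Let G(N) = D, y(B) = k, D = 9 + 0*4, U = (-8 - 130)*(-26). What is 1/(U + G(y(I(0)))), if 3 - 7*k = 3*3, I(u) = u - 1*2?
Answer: 1/3597 ≈ 0.00027801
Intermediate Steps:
I(u) = -2 + u (I(u) = u - 2 = -2 + u)
k = -6/7 (k = 3/7 - 3*3/7 = 3/7 - ⅐*9 = 3/7 - 9/7 = -6/7 ≈ -0.85714)
U = 3588 (U = -138*(-26) = 3588)
D = 9 (D = 9 + 0 = 9)
y(B) = -6/7
G(N) = 9
1/(U + G(y(I(0)))) = 1/(3588 + 9) = 1/3597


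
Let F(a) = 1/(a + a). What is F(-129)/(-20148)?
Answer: 1/5198184 ≈ 1.9237e-7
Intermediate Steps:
F(a) = 1/(2*a)
F(-129)/(-20148) = ((½)/(-129))/(-20148) = ((½)*(-1/129))*(-1/20148) = -1/258*(-1/20148) = 1/5198184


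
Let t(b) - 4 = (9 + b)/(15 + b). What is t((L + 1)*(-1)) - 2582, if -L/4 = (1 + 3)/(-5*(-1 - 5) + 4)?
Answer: -105674/41 ≈ -2577.4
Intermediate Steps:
L = -8/17 (L = -4*(1 + 3)/(-5*(-1 - 5) + 4) = -16/(-5*(-6) + 4) = -16/(30 + 4) = -16/34 = -4*2/17 = -8/17 ≈ -0.47059)
t(b) = 4 + (9 + b)/(15 + b)
t((L + 1)*(-1)) - 2582 = (69 + 5*((-8/17 + 1)*(-1)))/(15 + (-8/17 + 1)*(-1)) - 2582 = (69 + 5*((9/17)*(-1)))/(15 + (9/17)*(-1)) - 2582 = (69 + 5*(-9/17))/(15 - 9/17) - 2582 = (69 - 45/17)/(246/17) - 2582 = (17/246)*(1128/17) - 2582 = 188/41 - 2582 = -105674/41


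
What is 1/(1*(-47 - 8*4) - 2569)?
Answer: -1/2648 ≈ -0.00037764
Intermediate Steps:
1/(1*(-47 - 8*4) - 2569) = 1/(1*(-47 - 32) - 2569) = 1/(1*(-79) - 2569) = 1/(-79 - 2569) = 1/(-2648) = -1/2648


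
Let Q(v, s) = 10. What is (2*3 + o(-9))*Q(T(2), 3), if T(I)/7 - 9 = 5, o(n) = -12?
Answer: -60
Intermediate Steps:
T(I) = 98 (T(I) = 63 + 7*5 = 63 + 35 = 98)
(2*3 + o(-9))*Q(T(2), 3) = (2*3 - 12)*10 = (6 - 12)*10 = -6*10 = -60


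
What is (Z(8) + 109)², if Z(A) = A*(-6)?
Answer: 3721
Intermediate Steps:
Z(A) = -6*A
(Z(8) + 109)² = (-6*8 + 109)² = (-48 + 109)² = 61² = 3721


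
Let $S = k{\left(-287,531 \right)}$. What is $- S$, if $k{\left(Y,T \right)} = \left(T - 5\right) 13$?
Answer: $-6838$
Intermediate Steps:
$k{\left(Y,T \right)} = -65 + 13 T$ ($k{\left(Y,T \right)} = \left(-5 + T\right) 13 = -65 + 13 T$)
$S = 6838$ ($S = -65 + 13 \cdot 531 = -65 + 6903 = 6838$)
$- S = \left(-1\right) 6838 = -6838$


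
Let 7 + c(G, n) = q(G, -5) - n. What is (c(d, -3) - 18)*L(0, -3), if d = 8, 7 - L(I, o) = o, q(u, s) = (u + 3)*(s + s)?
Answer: -1320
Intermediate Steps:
q(u, s) = 2*s*(3 + u) (q(u, s) = (3 + u)*(2*s) = 2*s*(3 + u))
L(I, o) = 7 - o
c(G, n) = -37 - n - 10*G (c(G, n) = -7 + (2*(-5)*(3 + G) - n) = -7 + ((-30 - 10*G) - n) = -7 + (-30 - n - 10*G) = -37 - n - 10*G)
(c(d, -3) - 18)*L(0, -3) = ((-37 - 1*(-3) - 10*8) - 18)*(7 - 1*(-3)) = ((-37 + 3 - 80) - 18)*(7 + 3) = (-114 - 18)*10 = -132*10 = -1320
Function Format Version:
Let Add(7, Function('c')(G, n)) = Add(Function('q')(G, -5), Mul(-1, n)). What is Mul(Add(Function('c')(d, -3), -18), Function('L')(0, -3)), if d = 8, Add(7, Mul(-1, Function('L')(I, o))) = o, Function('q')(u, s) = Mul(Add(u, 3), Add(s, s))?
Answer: -1320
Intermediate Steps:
Function('q')(u, s) = Mul(2, s, Add(3, u)) (Function('q')(u, s) = Mul(Add(3, u), Mul(2, s)) = Mul(2, s, Add(3, u)))
Function('L')(I, o) = Add(7, Mul(-1, o))
Function('c')(G, n) = Add(-37, Mul(-1, n), Mul(-10, G)) (Function('c')(G, n) = Add(-7, Add(Mul(2, -5, Add(3, G)), Mul(-1, n))) = Add(-7, Add(Add(-30, Mul(-10, G)), Mul(-1, n))) = Add(-7, Add(-30, Mul(-1, n), Mul(-10, G))) = Add(-37, Mul(-1, n), Mul(-10, G)))
Mul(Add(Function('c')(d, -3), -18), Function('L')(0, -3)) = Mul(Add(Add(-37, Mul(-1, -3), Mul(-10, 8)), -18), Add(7, Mul(-1, -3))) = Mul(Add(Add(-37, 3, -80), -18), Add(7, 3)) = Mul(Add(-114, -18), 10) = Mul(-132, 10) = -1320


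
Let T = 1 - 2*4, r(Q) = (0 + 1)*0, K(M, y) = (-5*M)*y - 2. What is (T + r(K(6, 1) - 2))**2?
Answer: 49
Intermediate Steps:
K(M, y) = -2 - 5*M*y (K(M, y) = -5*M*y - 2 = -2 - 5*M*y)
r(Q) = 0 (r(Q) = 1*0 = 0)
T = -7 (T = 1 - 8 = -7)
(T + r(K(6, 1) - 2))**2 = (-7 + 0)**2 = (-7)**2 = 49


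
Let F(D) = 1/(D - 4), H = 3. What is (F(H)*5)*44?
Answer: -220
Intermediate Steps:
F(D) = 1/(-4 + D)
(F(H)*5)*44 = (5/(-4 + 3))*44 = (5/(-1))*44 = -1*5*44 = -5*44 = -220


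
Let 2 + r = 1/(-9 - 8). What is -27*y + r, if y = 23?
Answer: -10592/17 ≈ -623.06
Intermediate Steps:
r = -35/17 (r = -2 + 1/(-9 - 8) = -2 + 1/(-17) = -2 - 1/17 = -35/17 ≈ -2.0588)
-27*y + r = -27*23 - 35/17 = -621 - 35/17 = -10592/17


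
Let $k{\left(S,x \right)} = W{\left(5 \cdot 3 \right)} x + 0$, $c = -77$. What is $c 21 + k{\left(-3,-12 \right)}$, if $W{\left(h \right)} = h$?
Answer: $-1797$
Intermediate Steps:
$k{\left(S,x \right)} = 15 x$ ($k{\left(S,x \right)} = 5 \cdot 3 x + 0 = 15 x + 0 = 15 x$)
$c 21 + k{\left(-3,-12 \right)} = \left(-77\right) 21 + 15 \left(-12\right) = -1617 - 180 = -1797$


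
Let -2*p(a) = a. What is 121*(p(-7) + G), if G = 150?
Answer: 37147/2 ≈ 18574.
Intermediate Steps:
p(a) = -a/2
121*(p(-7) + G) = 121*(-1/2*(-7) + 150) = 121*(7/2 + 150) = 121*(307/2) = 37147/2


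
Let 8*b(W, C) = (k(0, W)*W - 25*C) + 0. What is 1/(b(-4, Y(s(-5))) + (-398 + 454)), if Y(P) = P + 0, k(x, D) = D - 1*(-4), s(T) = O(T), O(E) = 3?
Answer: 8/373 ≈ 0.021448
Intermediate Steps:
s(T) = 3
k(x, D) = 4 + D (k(x, D) = D + 4 = 4 + D)
Y(P) = P
b(W, C) = -25*C/8 + W*(4 + W)/8 (b(W, C) = (((4 + W)*W - 25*C) + 0)/8 = ((W*(4 + W) - 25*C) + 0)/8 = ((-25*C + W*(4 + W)) + 0)/8 = (-25*C + W*(4 + W))/8 = -25*C/8 + W*(4 + W)/8)
1/(b(-4, Y(s(-5))) + (-398 + 454)) = 1/((-25/8*3 + (⅛)*(-4)*(4 - 4)) + (-398 + 454)) = 1/((-75/8 + (⅛)*(-4)*0) + 56) = 1/((-75/8 + 0) + 56) = 1/(-75/8 + 56) = 1/(373/8) = 8/373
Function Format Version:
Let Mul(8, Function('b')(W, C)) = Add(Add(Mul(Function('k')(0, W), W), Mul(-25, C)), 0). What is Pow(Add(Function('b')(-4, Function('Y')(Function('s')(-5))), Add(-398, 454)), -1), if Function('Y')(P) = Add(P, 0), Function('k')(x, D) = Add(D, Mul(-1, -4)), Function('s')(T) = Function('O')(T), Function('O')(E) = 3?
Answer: Rational(8, 373) ≈ 0.021448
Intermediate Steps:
Function('s')(T) = 3
Function('k')(x, D) = Add(4, D) (Function('k')(x, D) = Add(D, 4) = Add(4, D))
Function('Y')(P) = P
Function('b')(W, C) = Add(Mul(Rational(-25, 8), C), Mul(Rational(1, 8), W, Add(4, W))) (Function('b')(W, C) = Mul(Rational(1, 8), Add(Add(Mul(Add(4, W), W), Mul(-25, C)), 0)) = Mul(Rational(1, 8), Add(Add(Mul(W, Add(4, W)), Mul(-25, C)), 0)) = Mul(Rational(1, 8), Add(Add(Mul(-25, C), Mul(W, Add(4, W))), 0)) = Mul(Rational(1, 8), Add(Mul(-25, C), Mul(W, Add(4, W)))) = Add(Mul(Rational(-25, 8), C), Mul(Rational(1, 8), W, Add(4, W))))
Pow(Add(Function('b')(-4, Function('Y')(Function('s')(-5))), Add(-398, 454)), -1) = Pow(Add(Add(Mul(Rational(-25, 8), 3), Mul(Rational(1, 8), -4, Add(4, -4))), Add(-398, 454)), -1) = Pow(Add(Add(Rational(-75, 8), Mul(Rational(1, 8), -4, 0)), 56), -1) = Pow(Add(Add(Rational(-75, 8), 0), 56), -1) = Pow(Add(Rational(-75, 8), 56), -1) = Pow(Rational(373, 8), -1) = Rational(8, 373)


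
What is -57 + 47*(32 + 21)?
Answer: 2434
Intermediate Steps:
-57 + 47*(32 + 21) = -57 + 47*53 = -57 + 2491 = 2434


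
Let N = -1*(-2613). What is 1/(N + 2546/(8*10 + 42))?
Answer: 61/160666 ≈ 0.00037967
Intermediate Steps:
N = 2613
1/(N + 2546/(8*10 + 42)) = 1/(2613 + 2546/(8*10 + 42)) = 1/(2613 + 2546/(80 + 42)) = 1/(2613 + 2546/122) = 1/(2613 + 2546*(1/122)) = 1/(2613 + 1273/61) = 1/(160666/61) = 61/160666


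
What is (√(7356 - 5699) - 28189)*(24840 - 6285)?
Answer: -523046895 + 18555*√1657 ≈ -5.2229e+8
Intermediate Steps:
(√(7356 - 5699) - 28189)*(24840 - 6285) = (√1657 - 28189)*18555 = (-28189 + √1657)*18555 = -523046895 + 18555*√1657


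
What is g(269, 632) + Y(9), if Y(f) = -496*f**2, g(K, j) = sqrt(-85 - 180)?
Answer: -40176 + I*sqrt(265) ≈ -40176.0 + 16.279*I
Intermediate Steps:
g(K, j) = I*sqrt(265) (g(K, j) = sqrt(-265) = I*sqrt(265))
g(269, 632) + Y(9) = I*sqrt(265) - 496*9**2 = I*sqrt(265) - 496*81 = I*sqrt(265) - 40176 = -40176 + I*sqrt(265)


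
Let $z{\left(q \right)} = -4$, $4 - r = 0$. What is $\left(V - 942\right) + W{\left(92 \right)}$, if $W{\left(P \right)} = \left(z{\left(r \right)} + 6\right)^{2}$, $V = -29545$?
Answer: $-30483$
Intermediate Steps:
$r = 4$ ($r = 4 - 0 = 4 + 0 = 4$)
$W{\left(P \right)} = 4$ ($W{\left(P \right)} = \left(-4 + 6\right)^{2} = 2^{2} = 4$)
$\left(V - 942\right) + W{\left(92 \right)} = \left(-29545 - 942\right) + 4 = -30487 + 4 = -30483$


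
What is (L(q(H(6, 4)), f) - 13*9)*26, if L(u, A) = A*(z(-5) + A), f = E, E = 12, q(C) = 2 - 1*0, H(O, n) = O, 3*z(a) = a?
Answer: 182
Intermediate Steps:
z(a) = a/3
q(C) = 2 (q(C) = 2 + 0 = 2)
f = 12
L(u, A) = A*(-5/3 + A) (L(u, A) = A*((1/3)*(-5) + A) = A*(-5/3 + A))
(L(q(H(6, 4)), f) - 13*9)*26 = ((1/3)*12*(-5 + 3*12) - 13*9)*26 = ((1/3)*12*(-5 + 36) - 117)*26 = ((1/3)*12*31 - 117)*26 = (124 - 117)*26 = 7*26 = 182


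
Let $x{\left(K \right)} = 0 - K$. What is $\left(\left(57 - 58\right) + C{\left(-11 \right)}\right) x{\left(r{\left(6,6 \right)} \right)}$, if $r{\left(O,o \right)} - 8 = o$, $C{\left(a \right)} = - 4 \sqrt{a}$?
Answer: $14 + 56 i \sqrt{11} \approx 14.0 + 185.73 i$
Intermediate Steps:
$r{\left(O,o \right)} = 8 + o$
$x{\left(K \right)} = - K$
$\left(\left(57 - 58\right) + C{\left(-11 \right)}\right) x{\left(r{\left(6,6 \right)} \right)} = \left(\left(57 - 58\right) - 4 \sqrt{-11}\right) \left(- (8 + 6)\right) = \left(-1 - 4 i \sqrt{11}\right) \left(\left(-1\right) 14\right) = \left(-1 - 4 i \sqrt{11}\right) \left(-14\right) = 14 + 56 i \sqrt{11}$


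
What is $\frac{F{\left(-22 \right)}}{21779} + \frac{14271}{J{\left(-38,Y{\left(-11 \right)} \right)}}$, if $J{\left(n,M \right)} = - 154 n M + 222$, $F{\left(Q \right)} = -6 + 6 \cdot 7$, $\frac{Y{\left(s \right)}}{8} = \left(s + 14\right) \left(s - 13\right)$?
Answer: $- \frac{63156343}{24468924290} \approx -0.0025811$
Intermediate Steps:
$Y{\left(s \right)} = 8 \left(-13 + s\right) \left(14 + s\right)$ ($Y{\left(s \right)} = 8 \left(s + 14\right) \left(s - 13\right) = 8 \left(14 + s\right) \left(-13 + s\right) = 8 \left(-13 + s\right) \left(14 + s\right)$)
$F{\left(Q \right)} = 36$ ($F{\left(Q \right)} = -6 + 42 = 36$)
$J{\left(n,M \right)} = 222 - 154 M n$ ($J{\left(n,M \right)} = - 154 M n + 222 = 222 - 154 M n$)
$\frac{F{\left(-22 \right)}}{21779} + \frac{14271}{J{\left(-38,Y{\left(-11 \right)} \right)}} = \frac{36}{21779} + \frac{14271}{222 - 154 \left(-1456 + 8 \left(-11\right) + 8 \left(-11\right)^{2}\right) \left(-38\right)} = 36 \cdot \frac{1}{21779} + \frac{14271}{222 - 154 \left(-1456 - 88 + 8 \cdot 121\right) \left(-38\right)} = \frac{36}{21779} + \frac{14271}{222 - 154 \left(-1456 - 88 + 968\right) \left(-38\right)} = \frac{36}{21779} + \frac{14271}{222 - \left(-88704\right) \left(-38\right)} = \frac{36}{21779} + \frac{14271}{222 - 3370752} = \frac{36}{21779} + \frac{14271}{-3370530} = \frac{36}{21779} + 14271 \left(- \frac{1}{3370530}\right) = \frac{36}{21779} - \frac{4757}{1123510} = - \frac{63156343}{24468924290}$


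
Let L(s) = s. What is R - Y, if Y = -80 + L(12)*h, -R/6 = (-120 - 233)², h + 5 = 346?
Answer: -751666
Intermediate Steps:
h = 341 (h = -5 + 346 = 341)
R = -747654 (R = -6*(-120 - 233)² = -6*(-353)² = -6*124609 = -747654)
Y = 4012 (Y = -80 + 12*341 = -80 + 4092 = 4012)
R - Y = -747654 - 1*4012 = -747654 - 4012 = -751666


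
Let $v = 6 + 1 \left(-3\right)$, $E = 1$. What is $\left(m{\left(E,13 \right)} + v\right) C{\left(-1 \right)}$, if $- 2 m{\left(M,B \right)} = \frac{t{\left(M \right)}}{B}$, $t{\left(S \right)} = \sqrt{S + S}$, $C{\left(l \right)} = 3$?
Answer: $9 - \frac{3 \sqrt{2}}{26} \approx 8.8368$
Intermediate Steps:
$t{\left(S \right)} = \sqrt{2} \sqrt{S}$ ($t{\left(S \right)} = \sqrt{2 S} = \sqrt{2} \sqrt{S}$)
$v = 3$ ($v = 6 - 3 = 3$)
$m{\left(M,B \right)} = - \frac{\sqrt{2} \sqrt{M}}{2 B}$ ($m{\left(M,B \right)} = - \frac{\sqrt{2} \sqrt{M} \frac{1}{B}}{2} = - \frac{\sqrt{2} \frac{1}{B} \sqrt{M}}{2} = - \frac{\sqrt{2} \sqrt{M}}{2 B}$)
$\left(m{\left(E,13 \right)} + v\right) C{\left(-1 \right)} = \left(- \frac{\sqrt{2} \sqrt{1}}{2 \cdot 13} + 3\right) 3 = \left(\left(- \frac{1}{2}\right) \sqrt{2} \cdot \frac{1}{13} \cdot 1 + 3\right) 3 = \left(- \frac{\sqrt{2}}{26} + 3\right) 3 = \left(3 - \frac{\sqrt{2}}{26}\right) 3 = 9 - \frac{3 \sqrt{2}}{26}$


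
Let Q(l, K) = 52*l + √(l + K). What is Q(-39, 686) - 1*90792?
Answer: -92820 + √647 ≈ -92795.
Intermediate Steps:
Q(l, K) = √(K + l) + 52*l (Q(l, K) = 52*l + √(K + l) = √(K + l) + 52*l)
Q(-39, 686) - 1*90792 = (√(686 - 39) + 52*(-39)) - 1*90792 = (√647 - 2028) - 90792 = (-2028 + √647) - 90792 = -92820 + √647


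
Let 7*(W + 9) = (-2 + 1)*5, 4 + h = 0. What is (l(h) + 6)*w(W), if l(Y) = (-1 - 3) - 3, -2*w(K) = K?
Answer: -34/7 ≈ -4.8571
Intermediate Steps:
h = -4 (h = -4 + 0 = -4)
W = -68/7 (W = -9 + ((-2 + 1)*5)/7 = -9 + (-1*5)/7 = -9 + (⅐)*(-5) = -9 - 5/7 = -68/7 ≈ -9.7143)
w(K) = -K/2
l(Y) = -7 (l(Y) = -4 - 3 = -7)
(l(h) + 6)*w(W) = (-7 + 6)*(-½*(-68/7)) = -1*34/7 = -34/7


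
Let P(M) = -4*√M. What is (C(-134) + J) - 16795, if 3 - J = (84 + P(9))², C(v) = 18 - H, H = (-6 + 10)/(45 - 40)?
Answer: -109794/5 ≈ -21959.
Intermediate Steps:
H = ⅘ (H = 4/5 = 4*(⅕) = ⅘ ≈ 0.80000)
C(v) = 86/5 (C(v) = 18 - 1*⅘ = 18 - ⅘ = 86/5)
J = -5181 (J = 3 - (84 - 4*√9)² = 3 - (84 - 4*3)² = 3 - (84 - 12)² = 3 - 1*72² = 3 - 1*5184 = 3 - 5184 = -5181)
(C(-134) + J) - 16795 = (86/5 - 5181) - 16795 = -25819/5 - 16795 = -109794/5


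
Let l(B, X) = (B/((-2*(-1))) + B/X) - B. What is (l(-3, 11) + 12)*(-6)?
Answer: -873/11 ≈ -79.364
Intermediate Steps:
l(B, X) = -B/2 + B/X (l(B, X) = (B/2 + B/X) - B = -B/2 + B/X)
(l(-3, 11) + 12)*(-6) = ((-½*(-3) - 3/11) + 12)*(-6) = ((3/2 - 3*1/11) + 12)*(-6) = ((3/2 - 3/11) + 12)*(-6) = (27/22 + 12)*(-6) = (291/22)*(-6) = -873/11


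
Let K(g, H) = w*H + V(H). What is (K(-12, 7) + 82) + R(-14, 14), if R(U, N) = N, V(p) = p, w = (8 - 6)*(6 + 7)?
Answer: 285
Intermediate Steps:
w = 26 (w = 2*13 = 26)
K(g, H) = 27*H (K(g, H) = 26*H + H = 27*H)
(K(-12, 7) + 82) + R(-14, 14) = (27*7 + 82) + 14 = (189 + 82) + 14 = 271 + 14 = 285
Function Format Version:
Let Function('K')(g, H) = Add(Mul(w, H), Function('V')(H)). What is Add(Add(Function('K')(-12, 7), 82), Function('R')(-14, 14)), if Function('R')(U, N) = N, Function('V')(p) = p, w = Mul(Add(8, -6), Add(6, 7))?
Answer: 285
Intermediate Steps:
w = 26 (w = Mul(2, 13) = 26)
Function('K')(g, H) = Mul(27, H) (Function('K')(g, H) = Add(Mul(26, H), H) = Mul(27, H))
Add(Add(Function('K')(-12, 7), 82), Function('R')(-14, 14)) = Add(Add(Mul(27, 7), 82), 14) = Add(Add(189, 82), 14) = Add(271, 14) = 285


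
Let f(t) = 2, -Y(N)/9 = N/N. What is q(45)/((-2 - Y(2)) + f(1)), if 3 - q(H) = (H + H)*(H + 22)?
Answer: -2009/3 ≈ -669.67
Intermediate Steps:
Y(N) = -9 (Y(N) = -9*N/N = -9*1 = -9)
q(H) = 3 - 2*H*(22 + H) (q(H) = 3 - (H + H)*(H + 22) = 3 - 2*H*(22 + H))
q(45)/((-2 - Y(2)) + f(1)) = (3 - 44*45 - 2*45²)/((-2 - 1*(-9)) + 2) = (3 - 1980 - 2*2025)/((-2 + 9) + 2) = (3 - 1980 - 4050)/(7 + 2) = -6027/9 = (⅑)*(-6027) = -2009/3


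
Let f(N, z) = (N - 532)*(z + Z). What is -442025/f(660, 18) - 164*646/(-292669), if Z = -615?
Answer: 137462831429/22364594304 ≈ 6.1464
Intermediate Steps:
f(N, z) = (-615 + z)*(-532 + N) (f(N, z) = (N - 532)*(z - 615) = (-532 + N)*(-615 + z) = (-615 + z)*(-532 + N))
-442025/f(660, 18) - 164*646/(-292669) = -442025/(327180 - 615*660 - 532*18 + 660*18) - 164*646/(-292669) = -442025/(327180 - 405900 - 9576 + 11880) - 105944*(-1/292669) = -442025/(-76416) + 105944/292669 = -442025*(-1/76416) + 105944/292669 = 442025/76416 + 105944/292669 = 137462831429/22364594304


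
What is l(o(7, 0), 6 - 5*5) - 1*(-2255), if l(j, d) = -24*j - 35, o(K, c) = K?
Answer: 2052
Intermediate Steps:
l(j, d) = -35 - 24*j
l(o(7, 0), 6 - 5*5) - 1*(-2255) = (-35 - 24*7) - 1*(-2255) = (-35 - 168) + 2255 = -203 + 2255 = 2052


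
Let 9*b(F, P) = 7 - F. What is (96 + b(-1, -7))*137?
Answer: 119464/9 ≈ 13274.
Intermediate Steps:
b(F, P) = 7/9 - F/9 (b(F, P) = (7 - F)/9 = 7/9 - F/9)
(96 + b(-1, -7))*137 = (96 + (7/9 - 1/9*(-1)))*137 = (96 + (7/9 + 1/9))*137 = (96 + 8/9)*137 = (872/9)*137 = 119464/9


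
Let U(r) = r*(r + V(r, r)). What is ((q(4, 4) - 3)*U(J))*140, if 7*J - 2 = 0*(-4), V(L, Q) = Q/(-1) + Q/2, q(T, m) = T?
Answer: 40/7 ≈ 5.7143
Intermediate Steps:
V(L, Q) = -Q/2 (V(L, Q) = Q*(-1) + Q*(1/2) = -Q + Q/2 = -Q/2)
J = 2/7 (J = 2/7 + (0*(-4))/7 = 2/7 + (1/7)*0 = 2/7 + 0 = 2/7 ≈ 0.28571)
U(r) = r**2/2 (U(r) = r*(r - r/2) = r*(r/2) = r**2/2)
((q(4, 4) - 3)*U(J))*140 = ((4 - 3)*((2/7)**2/2))*140 = (1*((1/2)*(4/49)))*140 = (1*(2/49))*140 = (2/49)*140 = 40/7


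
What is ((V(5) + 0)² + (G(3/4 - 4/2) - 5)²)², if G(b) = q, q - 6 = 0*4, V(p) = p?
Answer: 676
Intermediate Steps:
q = 6 (q = 6 + 0*4 = 6 + 0 = 6)
G(b) = 6
((V(5) + 0)² + (G(3/4 - 4/2) - 5)²)² = ((5 + 0)² + (6 - 5)²)² = (5² + 1²)² = (25 + 1)² = 26² = 676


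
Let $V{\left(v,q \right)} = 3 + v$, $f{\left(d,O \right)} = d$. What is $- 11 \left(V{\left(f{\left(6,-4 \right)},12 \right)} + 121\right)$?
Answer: $-1430$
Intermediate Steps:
$- 11 \left(V{\left(f{\left(6,-4 \right)},12 \right)} + 121\right) = - 11 \left(\left(3 + 6\right) + 121\right) = - 11 \left(9 + 121\right) = \left(-11\right) 130 = -1430$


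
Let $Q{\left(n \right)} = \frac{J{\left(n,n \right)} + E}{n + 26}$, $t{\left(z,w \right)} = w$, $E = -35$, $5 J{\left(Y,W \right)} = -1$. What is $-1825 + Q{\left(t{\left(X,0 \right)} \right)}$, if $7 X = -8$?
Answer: $- \frac{118713}{65} \approx -1826.4$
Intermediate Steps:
$X = - \frac{8}{7}$ ($X = \frac{1}{7} \left(-8\right) = - \frac{8}{7} \approx -1.1429$)
$J{\left(Y,W \right)} = - \frac{1}{5}$ ($J{\left(Y,W \right)} = \frac{1}{5} \left(-1\right) = - \frac{1}{5}$)
$Q{\left(n \right)} = - \frac{176}{5 \left(26 + n\right)}$ ($Q{\left(n \right)} = \frac{- \frac{1}{5} - 35}{n + 26} = - \frac{176}{5 \left(26 + n\right)}$)
$-1825 + Q{\left(t{\left(X,0 \right)} \right)} = -1825 - \frac{176}{130 + 5 \cdot 0} = -1825 - \frac{176}{130 + 0} = -1825 - \frac{176}{130} = -1825 - \frac{88}{65} = - \frac{118713}{65}$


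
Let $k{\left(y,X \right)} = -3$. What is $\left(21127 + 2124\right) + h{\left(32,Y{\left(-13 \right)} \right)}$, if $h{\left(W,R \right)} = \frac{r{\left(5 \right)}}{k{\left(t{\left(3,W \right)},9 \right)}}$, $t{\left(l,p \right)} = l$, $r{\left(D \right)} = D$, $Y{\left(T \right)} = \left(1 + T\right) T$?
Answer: $\frac{69748}{3} \approx 23249.0$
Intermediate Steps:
$Y{\left(T \right)} = T \left(1 + T\right)$
$h{\left(W,R \right)} = - \frac{5}{3}$ ($h{\left(W,R \right)} = \frac{5}{-3} = 5 \left(- \frac{1}{3}\right) = - \frac{5}{3}$)
$\left(21127 + 2124\right) + h{\left(32,Y{\left(-13 \right)} \right)} = \left(21127 + 2124\right) - \frac{5}{3} = 23251 - \frac{5}{3} = \frac{69748}{3}$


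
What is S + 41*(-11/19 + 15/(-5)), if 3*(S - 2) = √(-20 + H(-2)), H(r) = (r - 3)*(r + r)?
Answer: -2750/19 ≈ -144.74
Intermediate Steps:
H(r) = 2*r*(-3 + r) (H(r) = (-3 + r)*(2*r) = 2*r*(-3 + r))
S = 2 (S = 2 + √(-20 + 2*(-2)*(-3 - 2))/3 = 2 + √(-20 + 2*(-2)*(-5))/3 = 2 + √(-20 + 20)/3 = 2 + √0/3 = 2 + (⅓)*0 = 2 + 0 = 2)
S + 41*(-11/19 + 15/(-5)) = 2 + 41*(-11/19 + 15/(-5)) = 2 + 41*(-11*1/19 + 15*(-⅕)) = 2 + 41*(-11/19 - 3) = 2 + 41*(-68/19) = 2 - 2788/19 = -2750/19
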